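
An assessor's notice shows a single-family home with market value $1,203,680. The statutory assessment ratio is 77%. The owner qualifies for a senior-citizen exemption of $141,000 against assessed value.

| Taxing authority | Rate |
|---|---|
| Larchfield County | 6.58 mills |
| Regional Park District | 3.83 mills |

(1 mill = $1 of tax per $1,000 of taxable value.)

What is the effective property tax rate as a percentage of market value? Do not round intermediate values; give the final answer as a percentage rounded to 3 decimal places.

0.680%

Assessed value = $1,203,680 × 0.77 = $926,833.6
Taxable value = $926,833.6 − $141,000 = $785,833.6
Larchfield County: $785,833.6 × 0.00658 = $5,170.785088
Regional Park District: $785,833.6 × 0.00383 = $3,009.742688
Total tax = $8,180.527776
Effective rate = $8,180.527776 ÷ $1,203,680 = 0.680% of market value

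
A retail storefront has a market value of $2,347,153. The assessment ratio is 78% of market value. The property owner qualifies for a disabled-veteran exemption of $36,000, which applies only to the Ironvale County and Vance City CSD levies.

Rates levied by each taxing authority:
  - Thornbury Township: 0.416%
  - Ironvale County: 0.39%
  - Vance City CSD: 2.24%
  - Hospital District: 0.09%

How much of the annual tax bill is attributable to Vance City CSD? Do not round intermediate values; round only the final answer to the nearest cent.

Assessed value = $2,347,153 × 0.78 = $1,830,779.34
Vance City CSD taxable value = $1,830,779.34 − $36,000 = $1,794,779.34
Vance City CSD levy = $1,794,779.34 × 0.0224 = $40,203.057216

$40,203.06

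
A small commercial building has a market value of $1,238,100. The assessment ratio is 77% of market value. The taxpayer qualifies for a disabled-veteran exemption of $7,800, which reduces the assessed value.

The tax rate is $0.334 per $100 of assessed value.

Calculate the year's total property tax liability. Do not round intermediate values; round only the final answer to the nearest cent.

$3,158.09

Assessed value = $1,238,100 × 0.77 = $953,337
Taxable value = $953,337 − $7,800 = $945,537
Tax = $945,537 × 0.00334 = $3,158.09358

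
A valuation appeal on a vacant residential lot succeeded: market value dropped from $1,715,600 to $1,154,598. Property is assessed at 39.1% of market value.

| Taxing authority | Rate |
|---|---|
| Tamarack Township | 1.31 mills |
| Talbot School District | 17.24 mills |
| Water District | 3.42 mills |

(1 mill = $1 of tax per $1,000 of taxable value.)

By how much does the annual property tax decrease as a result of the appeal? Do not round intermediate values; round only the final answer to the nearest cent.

$4,819.16

Old assessed value = $1,715,600 × 0.391 = $670,799.6
New assessed value = $1,154,598 × 0.391 = $451,447.818
Combined rate = 0.00131 + 0.01724 + 0.00342 = 0.02197
Old tax = $670,799.6 × 0.02197 = $14,737.467212
New tax = $451,447.818 × 0.02197 = $9,918.30856146
Reduction = $14,737.467212 − $9,918.30856146 = $4,819.15865054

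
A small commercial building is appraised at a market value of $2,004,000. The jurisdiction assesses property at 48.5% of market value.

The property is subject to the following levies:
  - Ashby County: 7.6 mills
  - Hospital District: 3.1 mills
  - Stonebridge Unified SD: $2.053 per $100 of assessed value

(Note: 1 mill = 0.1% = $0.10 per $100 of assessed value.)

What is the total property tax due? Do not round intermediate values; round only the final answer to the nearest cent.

Assessed value = $2,004,000 × 0.485 = $971,940
Ashby County: $971,940 × 0.0076 = $7,386.744
Hospital District: $971,940 × 0.0031 = $3,013.014
Stonebridge Unified SD: $971,940 × 0.02053 = $19,953.9282
Total = $30,353.6862

$30,353.69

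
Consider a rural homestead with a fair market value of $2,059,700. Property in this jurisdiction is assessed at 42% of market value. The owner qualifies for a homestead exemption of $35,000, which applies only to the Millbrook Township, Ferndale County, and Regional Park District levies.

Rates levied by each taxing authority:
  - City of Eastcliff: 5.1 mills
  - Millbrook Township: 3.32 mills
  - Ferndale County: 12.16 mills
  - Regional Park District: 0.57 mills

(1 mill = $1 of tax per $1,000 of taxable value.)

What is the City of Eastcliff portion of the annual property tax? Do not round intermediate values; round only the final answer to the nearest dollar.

Assessed value = $2,059,700 × 0.42 = $865,074
City of Eastcliff taxable value = $865,074 (exemption does not apply)
City of Eastcliff levy = $865,074 × 0.0051 = $4,411.8774

$4,412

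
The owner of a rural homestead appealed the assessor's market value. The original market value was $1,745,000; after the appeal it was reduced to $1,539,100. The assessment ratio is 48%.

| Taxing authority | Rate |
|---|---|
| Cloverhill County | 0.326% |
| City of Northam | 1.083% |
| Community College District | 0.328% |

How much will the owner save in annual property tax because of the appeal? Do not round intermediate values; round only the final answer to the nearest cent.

Old assessed value = $1,745,000 × 0.48 = $837,600
New assessed value = $1,539,100 × 0.48 = $738,768
Combined rate = 0.00326 + 0.01083 + 0.00328 = 0.01737
Old tax = $837,600 × 0.01737 = $14,549.112
New tax = $738,768 × 0.01737 = $12,832.40016
Reduction = $14,549.112 − $12,832.40016 = $1,716.71184

$1,716.71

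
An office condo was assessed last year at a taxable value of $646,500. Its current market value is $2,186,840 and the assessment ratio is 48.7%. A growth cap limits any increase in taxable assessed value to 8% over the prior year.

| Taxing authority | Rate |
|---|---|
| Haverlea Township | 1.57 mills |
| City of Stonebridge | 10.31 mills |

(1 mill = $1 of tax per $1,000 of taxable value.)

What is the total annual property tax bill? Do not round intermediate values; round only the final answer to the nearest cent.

Uncapped assessed value = $2,186,840 × 0.487 = $1,064,991.08
Cap limit = $646,500 × 1.08 = $698,220
Taxable assessed value = min($1,064,991.08, $698,220) = $698,220 (cap binds)
Haverlea Township: $698,220 × 0.00157 = $1,096.2054
City of Stonebridge: $698,220 × 0.01031 = $7,198.6482
Total = $8,294.8536

$8,294.85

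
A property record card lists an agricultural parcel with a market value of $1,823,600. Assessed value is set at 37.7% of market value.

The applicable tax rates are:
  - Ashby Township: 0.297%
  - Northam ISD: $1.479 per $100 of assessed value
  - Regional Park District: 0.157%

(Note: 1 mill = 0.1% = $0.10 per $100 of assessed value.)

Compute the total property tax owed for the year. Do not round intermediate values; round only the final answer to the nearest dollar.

Assessed value = $1,823,600 × 0.377 = $687,497.2
Ashby Township: $687,497.2 × 0.00297 = $2,041.866684
Northam ISD: $687,497.2 × 0.01479 = $10,168.083588
Regional Park District: $687,497.2 × 0.00157 = $1,079.370604
Total = $13,289.320876

$13,289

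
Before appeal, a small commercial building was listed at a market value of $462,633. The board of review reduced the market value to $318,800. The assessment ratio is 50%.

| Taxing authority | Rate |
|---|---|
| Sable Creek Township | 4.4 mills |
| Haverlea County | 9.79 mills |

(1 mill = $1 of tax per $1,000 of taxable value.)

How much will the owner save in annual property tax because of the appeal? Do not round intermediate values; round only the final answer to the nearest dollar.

$1,020

Old assessed value = $462,633 × 0.5 = $231,316.5
New assessed value = $318,800 × 0.5 = $159,400
Combined rate = 0.0044 + 0.00979 = 0.01419
Old tax = $231,316.5 × 0.01419 = $3,282.381135
New tax = $159,400 × 0.01419 = $2,261.886
Reduction = $3,282.381135 − $2,261.886 = $1,020.495135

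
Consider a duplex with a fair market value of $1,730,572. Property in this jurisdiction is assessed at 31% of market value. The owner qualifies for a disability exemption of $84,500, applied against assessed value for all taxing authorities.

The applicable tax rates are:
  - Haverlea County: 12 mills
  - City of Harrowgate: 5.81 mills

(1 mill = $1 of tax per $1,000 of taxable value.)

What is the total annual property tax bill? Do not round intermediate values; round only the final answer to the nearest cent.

Assessed value = $1,730,572 × 0.31 = $536,477.32
Taxable value = $536,477.32 − $84,500 = $451,977.32
Haverlea County: $451,977.32 × 0.012 = $5,423.72784
City of Harrowgate: $451,977.32 × 0.00581 = $2,625.9882292
Total = $5,423.72784 + $2,625.9882292 = $8,049.7160692

$8,049.72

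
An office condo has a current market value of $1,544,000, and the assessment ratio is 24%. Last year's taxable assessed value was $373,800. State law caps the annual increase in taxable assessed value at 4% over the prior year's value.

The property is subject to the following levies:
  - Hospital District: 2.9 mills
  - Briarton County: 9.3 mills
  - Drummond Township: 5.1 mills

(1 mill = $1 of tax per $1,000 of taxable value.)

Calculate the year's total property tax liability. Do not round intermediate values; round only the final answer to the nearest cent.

Uncapped assessed value = $1,544,000 × 0.24 = $370,560
Cap limit = $373,800 × 1.04 = $388,752
Taxable assessed value = min($370,560, $388,752) = $370,560 (cap does not bind)
Hospital District: $370,560 × 0.0029 = $1,074.624
Briarton County: $370,560 × 0.0093 = $3,446.208
Drummond Township: $370,560 × 0.0051 = $1,889.856
Total = $6,410.688

$6,410.69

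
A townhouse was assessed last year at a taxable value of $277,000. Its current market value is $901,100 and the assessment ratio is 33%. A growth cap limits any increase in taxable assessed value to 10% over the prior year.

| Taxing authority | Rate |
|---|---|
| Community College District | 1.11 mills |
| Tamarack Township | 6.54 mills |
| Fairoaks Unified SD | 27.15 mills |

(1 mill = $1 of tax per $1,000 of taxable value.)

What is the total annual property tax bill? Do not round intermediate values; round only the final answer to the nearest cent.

Uncapped assessed value = $901,100 × 0.33 = $297,363
Cap limit = $277,000 × 1.1 = $304,700
Taxable assessed value = min($297,363, $304,700) = $297,363 (cap does not bind)
Community College District: $297,363 × 0.00111 = $330.07293
Tamarack Township: $297,363 × 0.00654 = $1,944.75402
Fairoaks Unified SD: $297,363 × 0.02715 = $8,073.40545
Total = $10,348.2324

$10,348.23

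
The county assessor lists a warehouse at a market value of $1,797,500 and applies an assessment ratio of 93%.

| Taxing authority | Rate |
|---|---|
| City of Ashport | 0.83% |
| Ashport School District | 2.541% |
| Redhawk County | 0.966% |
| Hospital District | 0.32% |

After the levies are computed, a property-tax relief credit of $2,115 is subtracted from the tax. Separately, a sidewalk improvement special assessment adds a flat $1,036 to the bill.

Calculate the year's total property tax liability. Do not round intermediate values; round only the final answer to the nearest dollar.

Assessed value = $1,797,500 × 0.93 = $1,671,675
City of Ashport: $1,671,675 × 0.0083 = $13,874.9025
Ashport School District: $1,671,675 × 0.02541 = $42,477.26175
Redhawk County: $1,671,675 × 0.00966 = $16,148.3805
Hospital District: $1,671,675 × 0.0032 = $5,349.36
Levies subtotal = $77,849.90475
After credit = $77,849.90475 − $2,115 = $75,734.90475
Total = $75,734.90475 + $1,036 = $76,770.90475

$76,771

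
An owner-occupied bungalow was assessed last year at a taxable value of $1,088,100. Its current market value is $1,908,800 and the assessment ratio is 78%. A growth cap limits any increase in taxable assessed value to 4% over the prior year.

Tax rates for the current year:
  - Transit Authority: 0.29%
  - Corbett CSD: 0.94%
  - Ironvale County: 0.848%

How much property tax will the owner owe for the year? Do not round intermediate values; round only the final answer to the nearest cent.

Uncapped assessed value = $1,908,800 × 0.78 = $1,488,864
Cap limit = $1,088,100 × 1.04 = $1,131,624
Taxable assessed value = min($1,488,864, $1,131,624) = $1,131,624 (cap binds)
Transit Authority: $1,131,624 × 0.0029 = $3,281.7096
Corbett CSD: $1,131,624 × 0.0094 = $10,637.2656
Ironvale County: $1,131,624 × 0.00848 = $9,596.17152
Total = $23,515.14672

$23,515.15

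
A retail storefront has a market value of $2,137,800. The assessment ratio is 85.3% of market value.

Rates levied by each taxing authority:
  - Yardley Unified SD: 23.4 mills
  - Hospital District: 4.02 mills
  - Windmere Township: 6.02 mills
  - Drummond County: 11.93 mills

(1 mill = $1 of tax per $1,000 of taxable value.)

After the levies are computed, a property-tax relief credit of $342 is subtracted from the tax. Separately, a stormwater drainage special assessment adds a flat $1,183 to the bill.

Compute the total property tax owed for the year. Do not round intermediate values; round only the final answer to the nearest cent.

Assessed value = $2,137,800 × 0.853 = $1,823,543.4
Yardley Unified SD: $1,823,543.4 × 0.0234 = $42,670.91556
Hospital District: $1,823,543.4 × 0.00402 = $7,330.644468
Windmere Township: $1,823,543.4 × 0.00602 = $10,977.731268
Drummond County: $1,823,543.4 × 0.01193 = $21,754.872762
Levies subtotal = $82,734.164058
After credit = $82,734.164058 − $342 = $82,392.164058
Total = $82,392.164058 + $1,183 = $83,575.164058

$83,575.16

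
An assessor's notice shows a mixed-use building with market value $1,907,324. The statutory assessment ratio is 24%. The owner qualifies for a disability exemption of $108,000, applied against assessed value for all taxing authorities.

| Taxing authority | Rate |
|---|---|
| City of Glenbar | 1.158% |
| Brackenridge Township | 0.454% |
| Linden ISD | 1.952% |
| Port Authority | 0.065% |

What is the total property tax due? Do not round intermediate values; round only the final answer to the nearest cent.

Assessed value = $1,907,324 × 0.24 = $457,757.76
Taxable value = $457,757.76 − $108,000 = $349,757.76
City of Glenbar: $349,757.76 × 0.01158 = $4,050.1948608
Brackenridge Township: $349,757.76 × 0.00454 = $1,587.9002304
Linden ISD: $349,757.76 × 0.01952 = $6,827.2714752
Port Authority: $349,757.76 × 0.00065 = $227.342544
Total = $4,050.1948608 + $1,587.9002304 + $6,827.2714752 + $227.342544 = $12,692.7091104

$12,692.71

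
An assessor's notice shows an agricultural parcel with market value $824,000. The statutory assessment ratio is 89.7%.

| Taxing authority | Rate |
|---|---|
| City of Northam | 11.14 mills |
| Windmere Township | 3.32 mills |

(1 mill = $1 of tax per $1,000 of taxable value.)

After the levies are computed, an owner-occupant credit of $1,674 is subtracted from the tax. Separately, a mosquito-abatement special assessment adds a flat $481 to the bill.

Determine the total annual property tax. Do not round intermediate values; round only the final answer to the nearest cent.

$9,494.79

Assessed value = $824,000 × 0.897 = $739,128
City of Northam: $739,128 × 0.01114 = $8,233.88592
Windmere Township: $739,128 × 0.00332 = $2,453.90496
Levies subtotal = $10,687.79088
After credit = $10,687.79088 − $1,674 = $9,013.79088
Total = $9,013.79088 + $481 = $9,494.79088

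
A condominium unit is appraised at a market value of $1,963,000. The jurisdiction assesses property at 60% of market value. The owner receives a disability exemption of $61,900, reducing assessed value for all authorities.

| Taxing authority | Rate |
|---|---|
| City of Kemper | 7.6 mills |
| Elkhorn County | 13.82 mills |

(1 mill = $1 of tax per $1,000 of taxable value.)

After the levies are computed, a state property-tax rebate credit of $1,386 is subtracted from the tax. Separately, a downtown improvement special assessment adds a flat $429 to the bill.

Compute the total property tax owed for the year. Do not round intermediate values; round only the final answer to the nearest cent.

$22,945.58

Assessed value = $1,963,000 × 0.6 = $1,177,800
Taxable value = $1,177,800 − $61,900 = $1,115,900
City of Kemper: $1,115,900 × 0.0076 = $8,480.84
Elkhorn County: $1,115,900 × 0.01382 = $15,421.738
Levies subtotal = $23,902.578
After credit = $23,902.578 − $1,386 = $22,516.578
Total = $22,516.578 + $429 = $22,945.578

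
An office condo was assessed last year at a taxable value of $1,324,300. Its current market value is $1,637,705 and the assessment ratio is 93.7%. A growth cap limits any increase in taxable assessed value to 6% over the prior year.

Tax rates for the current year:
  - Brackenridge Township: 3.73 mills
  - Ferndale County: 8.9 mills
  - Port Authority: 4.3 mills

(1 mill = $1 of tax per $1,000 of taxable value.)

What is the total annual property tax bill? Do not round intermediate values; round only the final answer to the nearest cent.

$23,765.62

Uncapped assessed value = $1,637,705 × 0.937 = $1,534,529.585
Cap limit = $1,324,300 × 1.06 = $1,403,758
Taxable assessed value = min($1,534,529.585, $1,403,758) = $1,403,758 (cap binds)
Brackenridge Township: $1,403,758 × 0.00373 = $5,236.01734
Ferndale County: $1,403,758 × 0.0089 = $12,493.4462
Port Authority: $1,403,758 × 0.0043 = $6,036.1594
Total = $23,765.62294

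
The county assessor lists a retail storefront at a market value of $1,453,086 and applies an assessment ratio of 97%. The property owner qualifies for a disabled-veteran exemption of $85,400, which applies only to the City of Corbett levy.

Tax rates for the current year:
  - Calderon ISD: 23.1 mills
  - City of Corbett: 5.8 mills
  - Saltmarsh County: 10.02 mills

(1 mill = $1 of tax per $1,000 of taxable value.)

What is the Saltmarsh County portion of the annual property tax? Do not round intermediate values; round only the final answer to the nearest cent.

Assessed value = $1,453,086 × 0.97 = $1,409,493.42
Saltmarsh County taxable value = $1,409,493.42 (exemption does not apply)
Saltmarsh County levy = $1,409,493.42 × 0.01002 = $14,123.1240684

$14,123.12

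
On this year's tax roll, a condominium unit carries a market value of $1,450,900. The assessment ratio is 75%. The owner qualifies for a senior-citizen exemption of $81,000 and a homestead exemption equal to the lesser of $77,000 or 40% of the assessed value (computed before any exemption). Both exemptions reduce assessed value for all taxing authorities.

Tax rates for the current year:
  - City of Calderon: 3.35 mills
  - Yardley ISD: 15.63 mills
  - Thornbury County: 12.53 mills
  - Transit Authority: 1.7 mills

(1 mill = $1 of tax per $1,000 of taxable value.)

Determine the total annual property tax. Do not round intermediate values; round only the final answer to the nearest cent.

Assessed value = $1,450,900 × 0.75 = $1,088,175
Homestead exemption = min($77,000, 40% × $1,088,175) = min($77,000, $435,270) = $77,000 (dollar cap binds)
Taxable value = $1,088,175 − $81,000 − $77,000 = $930,175
City of Calderon: $930,175 × 0.00335 = $3,116.08625
Yardley ISD: $930,175 × 0.01563 = $14,538.63525
Thornbury County: $930,175 × 0.01253 = $11,655.09275
Transit Authority: $930,175 × 0.0017 = $1,581.2975
Total = $30,891.11175

$30,891.11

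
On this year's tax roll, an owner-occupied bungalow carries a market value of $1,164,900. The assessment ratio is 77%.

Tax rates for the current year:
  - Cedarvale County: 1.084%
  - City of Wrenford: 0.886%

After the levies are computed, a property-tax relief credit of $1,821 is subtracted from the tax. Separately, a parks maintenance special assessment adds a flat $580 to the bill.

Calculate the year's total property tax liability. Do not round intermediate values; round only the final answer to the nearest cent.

$16,429.37

Assessed value = $1,164,900 × 0.77 = $896,973
Cedarvale County: $896,973 × 0.01084 = $9,723.18732
City of Wrenford: $896,973 × 0.00886 = $7,947.18078
Levies subtotal = $17,670.3681
After credit = $17,670.3681 − $1,821 = $15,849.3681
Total = $15,849.3681 + $580 = $16,429.3681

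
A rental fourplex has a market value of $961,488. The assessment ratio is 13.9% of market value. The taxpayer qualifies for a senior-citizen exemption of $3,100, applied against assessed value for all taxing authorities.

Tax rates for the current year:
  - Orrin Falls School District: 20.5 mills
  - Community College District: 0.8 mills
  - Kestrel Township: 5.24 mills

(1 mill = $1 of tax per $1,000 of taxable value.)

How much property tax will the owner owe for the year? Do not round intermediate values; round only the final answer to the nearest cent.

Assessed value = $961,488 × 0.139 = $133,646.832
Taxable value = $133,646.832 − $3,100 = $130,546.832
Orrin Falls School District: $130,546.832 × 0.0205 = $2,676.210056
Community College District: $130,546.832 × 0.0008 = $104.4374656
Kestrel Township: $130,546.832 × 0.00524 = $684.06539968
Total = $2,676.210056 + $104.4374656 + $684.06539968 = $3,464.71292128

$3,464.71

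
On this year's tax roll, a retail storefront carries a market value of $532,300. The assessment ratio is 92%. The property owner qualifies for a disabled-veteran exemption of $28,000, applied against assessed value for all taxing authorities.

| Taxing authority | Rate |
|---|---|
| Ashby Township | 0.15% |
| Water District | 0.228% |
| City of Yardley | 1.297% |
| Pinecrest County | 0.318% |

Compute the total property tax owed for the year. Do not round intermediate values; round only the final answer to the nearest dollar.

$9,202

Assessed value = $532,300 × 0.92 = $489,716
Taxable value = $489,716 − $28,000 = $461,716
Ashby Township: $461,716 × 0.0015 = $692.574
Water District: $461,716 × 0.00228 = $1,052.71248
City of Yardley: $461,716 × 0.01297 = $5,988.45652
Pinecrest County: $461,716 × 0.00318 = $1,468.25688
Total = $692.574 + $1,052.71248 + $5,988.45652 + $1,468.25688 = $9,201.99988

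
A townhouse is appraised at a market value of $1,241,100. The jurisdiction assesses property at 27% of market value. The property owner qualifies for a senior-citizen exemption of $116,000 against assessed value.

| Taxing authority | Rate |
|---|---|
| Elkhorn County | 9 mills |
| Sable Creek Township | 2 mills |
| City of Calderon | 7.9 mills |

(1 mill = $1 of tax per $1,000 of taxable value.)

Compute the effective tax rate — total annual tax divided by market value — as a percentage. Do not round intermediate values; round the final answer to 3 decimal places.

Assessed value = $1,241,100 × 0.27 = $335,097
Taxable value = $335,097 − $116,000 = $219,097
Elkhorn County: $219,097 × 0.009 = $1,971.873
Sable Creek Township: $219,097 × 0.002 = $438.194
City of Calderon: $219,097 × 0.0079 = $1,730.8663
Total tax = $4,140.9333
Effective rate = $4,140.9333 ÷ $1,241,100 = 0.334% of market value

0.334%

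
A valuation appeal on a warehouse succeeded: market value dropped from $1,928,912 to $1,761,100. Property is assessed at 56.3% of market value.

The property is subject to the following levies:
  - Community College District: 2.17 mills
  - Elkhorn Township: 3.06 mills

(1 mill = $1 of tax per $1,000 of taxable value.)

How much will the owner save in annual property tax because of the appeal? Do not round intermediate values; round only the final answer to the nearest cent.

Old assessed value = $1,928,912 × 0.563 = $1,085,977.456
New assessed value = $1,761,100 × 0.563 = $991,499.3
Combined rate = 0.00217 + 0.00306 = 0.00523
Old tax = $1,085,977.456 × 0.00523 = $5,679.66209488
New tax = $991,499.3 × 0.00523 = $5,185.541339
Reduction = $5,679.66209488 − $5,185.541339 = $494.12075588

$494.12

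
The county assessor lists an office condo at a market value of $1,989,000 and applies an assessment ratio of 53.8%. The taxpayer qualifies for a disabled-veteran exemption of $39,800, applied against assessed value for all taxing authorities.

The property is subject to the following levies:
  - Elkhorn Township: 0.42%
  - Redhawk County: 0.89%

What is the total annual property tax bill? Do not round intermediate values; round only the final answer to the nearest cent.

$13,496.69

Assessed value = $1,989,000 × 0.538 = $1,070,082
Taxable value = $1,070,082 − $39,800 = $1,030,282
Elkhorn Township: $1,030,282 × 0.0042 = $4,327.1844
Redhawk County: $1,030,282 × 0.0089 = $9,169.5098
Total = $4,327.1844 + $9,169.5098 = $13,496.6942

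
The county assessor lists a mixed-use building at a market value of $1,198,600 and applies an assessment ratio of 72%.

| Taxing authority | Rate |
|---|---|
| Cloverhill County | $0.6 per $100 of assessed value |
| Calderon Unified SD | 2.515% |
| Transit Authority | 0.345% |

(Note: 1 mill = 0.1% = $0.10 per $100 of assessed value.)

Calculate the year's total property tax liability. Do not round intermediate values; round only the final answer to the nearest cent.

$29,859.52

Assessed value = $1,198,600 × 0.72 = $862,992
Cloverhill County: $862,992 × 0.006 = $5,177.952
Calderon Unified SD: $862,992 × 0.02515 = $21,704.2488
Transit Authority: $862,992 × 0.00345 = $2,977.3224
Total = $29,859.5232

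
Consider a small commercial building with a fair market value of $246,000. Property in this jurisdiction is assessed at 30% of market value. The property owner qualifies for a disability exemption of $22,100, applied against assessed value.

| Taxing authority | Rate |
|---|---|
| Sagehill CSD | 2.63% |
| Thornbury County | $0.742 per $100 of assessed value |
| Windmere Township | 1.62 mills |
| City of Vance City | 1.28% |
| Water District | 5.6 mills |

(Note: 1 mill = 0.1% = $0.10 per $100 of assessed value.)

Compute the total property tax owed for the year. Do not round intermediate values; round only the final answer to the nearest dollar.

$2,778

Assessed value = $246,000 × 0.3 = $73,800
Taxable value = $73,800 − $22,100 = $51,700
Sagehill CSD: $51,700 × 0.0263 = $1,359.71
Thornbury County: $51,700 × 0.00742 = $383.614
Windmere Township: $51,700 × 0.00162 = $83.754
City of Vance City: $51,700 × 0.0128 = $661.76
Water District: $51,700 × 0.0056 = $289.52
Total = $2,778.358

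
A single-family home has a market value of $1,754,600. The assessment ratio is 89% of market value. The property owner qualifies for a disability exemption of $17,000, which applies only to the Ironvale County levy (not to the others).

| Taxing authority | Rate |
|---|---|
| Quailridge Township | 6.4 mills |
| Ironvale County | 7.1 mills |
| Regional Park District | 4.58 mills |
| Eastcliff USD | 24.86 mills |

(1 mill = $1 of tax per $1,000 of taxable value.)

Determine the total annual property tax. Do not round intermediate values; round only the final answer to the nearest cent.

$66,934.15

Assessed value = $1,754,600 × 0.89 = $1,561,594
Quailridge Township: $1,561,594 × 0.0064 = $9,994.2016
Ironvale County: ($1,561,594 − $17,000) × 0.0071 = $1,544,594 × 0.0071 = $10,966.6174
Regional Park District: $1,561,594 × 0.00458 = $7,152.10052
Eastcliff USD: $1,561,594 × 0.02486 = $38,821.22684
Total = $66,934.14636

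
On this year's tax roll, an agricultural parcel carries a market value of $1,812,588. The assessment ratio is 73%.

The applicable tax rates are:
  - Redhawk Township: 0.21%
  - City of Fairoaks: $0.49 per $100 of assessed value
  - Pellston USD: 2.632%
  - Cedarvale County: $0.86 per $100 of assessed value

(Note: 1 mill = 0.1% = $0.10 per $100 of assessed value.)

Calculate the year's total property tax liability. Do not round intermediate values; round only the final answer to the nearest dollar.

$55,468

Assessed value = $1,812,588 × 0.73 = $1,323,189.24
Redhawk Township: $1,323,189.24 × 0.0021 = $2,778.697404
City of Fairoaks: $1,323,189.24 × 0.0049 = $6,483.627276
Pellston USD: $1,323,189.24 × 0.02632 = $34,826.3407968
Cedarvale County: $1,323,189.24 × 0.0086 = $11,379.427464
Total = $55,468.0929408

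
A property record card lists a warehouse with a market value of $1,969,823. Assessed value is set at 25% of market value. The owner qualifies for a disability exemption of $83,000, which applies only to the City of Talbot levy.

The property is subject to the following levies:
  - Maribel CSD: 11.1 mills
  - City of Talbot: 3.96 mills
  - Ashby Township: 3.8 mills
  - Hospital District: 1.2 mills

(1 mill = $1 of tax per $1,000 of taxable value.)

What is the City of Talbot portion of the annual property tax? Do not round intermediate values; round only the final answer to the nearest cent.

$1,621.44

Assessed value = $1,969,823 × 0.25 = $492,455.75
City of Talbot taxable value = $492,455.75 − $83,000 = $409,455.75
City of Talbot levy = $409,455.75 × 0.00396 = $1,621.44477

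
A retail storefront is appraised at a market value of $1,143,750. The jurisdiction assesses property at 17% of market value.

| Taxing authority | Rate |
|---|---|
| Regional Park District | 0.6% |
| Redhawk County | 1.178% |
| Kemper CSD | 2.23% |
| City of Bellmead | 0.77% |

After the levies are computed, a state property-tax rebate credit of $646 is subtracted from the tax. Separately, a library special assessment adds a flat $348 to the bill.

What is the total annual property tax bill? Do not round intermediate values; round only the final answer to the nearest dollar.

$8,992

Assessed value = $1,143,750 × 0.17 = $194,437.5
Regional Park District: $194,437.5 × 0.006 = $1,166.625
Redhawk County: $194,437.5 × 0.01178 = $2,290.47375
Kemper CSD: $194,437.5 × 0.0223 = $4,335.95625
City of Bellmead: $194,437.5 × 0.0077 = $1,497.16875
Levies subtotal = $9,290.22375
After credit = $9,290.22375 − $646 = $8,644.22375
Total = $8,644.22375 + $348 = $8,992.22375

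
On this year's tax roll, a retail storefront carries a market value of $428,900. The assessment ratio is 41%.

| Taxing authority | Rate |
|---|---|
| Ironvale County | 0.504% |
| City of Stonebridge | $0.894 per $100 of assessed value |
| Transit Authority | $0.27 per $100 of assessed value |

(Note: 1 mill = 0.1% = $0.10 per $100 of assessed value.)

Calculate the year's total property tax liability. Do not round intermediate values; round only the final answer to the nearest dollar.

Assessed value = $428,900 × 0.41 = $175,849
Ironvale County: $175,849 × 0.00504 = $886.27896
City of Stonebridge: $175,849 × 0.00894 = $1,572.09006
Transit Authority: $175,849 × 0.0027 = $474.7923
Total = $2,933.16132

$2,933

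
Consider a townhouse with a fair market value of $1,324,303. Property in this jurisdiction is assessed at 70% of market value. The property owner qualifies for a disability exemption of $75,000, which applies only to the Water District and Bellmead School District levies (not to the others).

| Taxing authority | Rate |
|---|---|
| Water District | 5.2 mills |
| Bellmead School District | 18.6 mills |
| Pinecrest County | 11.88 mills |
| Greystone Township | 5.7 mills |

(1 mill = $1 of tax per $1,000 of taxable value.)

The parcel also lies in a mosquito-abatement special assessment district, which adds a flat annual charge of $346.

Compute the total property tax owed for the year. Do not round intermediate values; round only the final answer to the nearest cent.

$36,920.76

Assessed value = $1,324,303 × 0.7 = $927,012.1
Water District: ($927,012.1 − $75,000) × 0.0052 = $852,012.1 × 0.0052 = $4,430.46292
Bellmead School District: ($927,012.1 − $75,000) × 0.0186 = $852,012.1 × 0.0186 = $15,847.42506
Pinecrest County: $927,012.1 × 0.01188 = $11,012.903748
Greystone Township: $927,012.1 × 0.0057 = $5,283.96897
Levies subtotal = $36,574.760698
Total = $36,574.760698 + $346 = $36,920.760698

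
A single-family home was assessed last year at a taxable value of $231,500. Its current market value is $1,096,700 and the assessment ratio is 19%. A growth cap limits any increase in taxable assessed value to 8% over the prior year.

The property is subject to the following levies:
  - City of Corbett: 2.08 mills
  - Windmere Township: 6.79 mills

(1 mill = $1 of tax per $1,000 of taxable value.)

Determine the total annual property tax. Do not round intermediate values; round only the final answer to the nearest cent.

Uncapped assessed value = $1,096,700 × 0.19 = $208,373
Cap limit = $231,500 × 1.08 = $250,020
Taxable assessed value = min($208,373, $250,020) = $208,373 (cap does not bind)
City of Corbett: $208,373 × 0.00208 = $433.41584
Windmere Township: $208,373 × 0.00679 = $1,414.85267
Total = $1,848.26851

$1,848.27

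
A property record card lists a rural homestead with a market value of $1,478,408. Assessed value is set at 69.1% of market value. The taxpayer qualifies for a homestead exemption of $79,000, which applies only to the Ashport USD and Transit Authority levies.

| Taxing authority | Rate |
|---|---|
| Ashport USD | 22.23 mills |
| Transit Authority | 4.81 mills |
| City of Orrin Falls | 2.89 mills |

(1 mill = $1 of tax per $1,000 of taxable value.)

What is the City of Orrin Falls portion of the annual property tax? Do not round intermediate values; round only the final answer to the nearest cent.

Assessed value = $1,478,408 × 0.691 = $1,021,579.928
City of Orrin Falls taxable value = $1,021,579.928 (exemption does not apply)
City of Orrin Falls levy = $1,021,579.928 × 0.00289 = $2,952.36599192

$2,952.37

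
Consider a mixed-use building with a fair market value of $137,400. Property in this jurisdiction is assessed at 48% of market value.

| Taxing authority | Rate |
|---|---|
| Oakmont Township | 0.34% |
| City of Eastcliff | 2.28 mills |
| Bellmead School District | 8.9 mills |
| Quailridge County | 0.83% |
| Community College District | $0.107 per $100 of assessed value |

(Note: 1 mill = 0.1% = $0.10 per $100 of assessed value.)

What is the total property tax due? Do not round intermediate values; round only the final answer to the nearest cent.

Assessed value = $137,400 × 0.48 = $65,952
Oakmont Township: $65,952 × 0.0034 = $224.2368
City of Eastcliff: $65,952 × 0.00228 = $150.37056
Bellmead School District: $65,952 × 0.0089 = $586.9728
Quailridge County: $65,952 × 0.0083 = $547.4016
Community College District: $65,952 × 0.00107 = $70.56864
Total = $1,579.5504

$1,579.55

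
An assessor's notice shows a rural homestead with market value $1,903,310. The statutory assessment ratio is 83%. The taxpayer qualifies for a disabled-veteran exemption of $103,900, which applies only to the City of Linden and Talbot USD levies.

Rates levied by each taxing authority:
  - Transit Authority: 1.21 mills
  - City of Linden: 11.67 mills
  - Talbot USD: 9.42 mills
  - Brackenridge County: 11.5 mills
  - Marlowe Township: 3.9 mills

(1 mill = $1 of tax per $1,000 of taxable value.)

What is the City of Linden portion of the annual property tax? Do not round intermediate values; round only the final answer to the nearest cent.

$17,223.14

Assessed value = $1,903,310 × 0.83 = $1,579,747.3
City of Linden taxable value = $1,579,747.3 − $103,900 = $1,475,847.3
City of Linden levy = $1,475,847.3 × 0.01167 = $17,223.137991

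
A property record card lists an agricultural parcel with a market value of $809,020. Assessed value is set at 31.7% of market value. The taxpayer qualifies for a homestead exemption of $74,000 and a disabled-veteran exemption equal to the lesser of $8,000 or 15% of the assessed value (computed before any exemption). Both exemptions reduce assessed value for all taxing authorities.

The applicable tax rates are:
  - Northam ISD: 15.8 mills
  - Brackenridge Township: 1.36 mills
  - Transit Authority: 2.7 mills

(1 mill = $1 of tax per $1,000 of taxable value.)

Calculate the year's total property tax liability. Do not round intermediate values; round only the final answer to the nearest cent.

Assessed value = $809,020 × 0.317 = $256,459.34
Disabled-veteran exemption = min($8,000, 15% × $256,459.34) = min($8,000, $38,468.901) = $8,000 (dollar cap binds)
Taxable value = $256,459.34 − $74,000 − $8,000 = $174,459.34
Northam ISD: $174,459.34 × 0.0158 = $2,756.457572
Brackenridge Township: $174,459.34 × 0.00136 = $237.2647024
Transit Authority: $174,459.34 × 0.0027 = $471.040218
Total = $3,464.7624924

$3,464.76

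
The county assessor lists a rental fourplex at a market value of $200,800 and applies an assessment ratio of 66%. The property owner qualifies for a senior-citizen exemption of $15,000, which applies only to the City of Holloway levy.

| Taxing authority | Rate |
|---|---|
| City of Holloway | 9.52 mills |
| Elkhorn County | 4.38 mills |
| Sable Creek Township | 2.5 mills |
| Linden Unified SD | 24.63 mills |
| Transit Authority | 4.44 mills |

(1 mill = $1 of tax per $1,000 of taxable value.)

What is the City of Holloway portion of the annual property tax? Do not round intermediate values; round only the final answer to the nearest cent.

Assessed value = $200,800 × 0.66 = $132,528
City of Holloway taxable value = $132,528 − $15,000 = $117,528
City of Holloway levy = $117,528 × 0.00952 = $1,118.86656

$1,118.87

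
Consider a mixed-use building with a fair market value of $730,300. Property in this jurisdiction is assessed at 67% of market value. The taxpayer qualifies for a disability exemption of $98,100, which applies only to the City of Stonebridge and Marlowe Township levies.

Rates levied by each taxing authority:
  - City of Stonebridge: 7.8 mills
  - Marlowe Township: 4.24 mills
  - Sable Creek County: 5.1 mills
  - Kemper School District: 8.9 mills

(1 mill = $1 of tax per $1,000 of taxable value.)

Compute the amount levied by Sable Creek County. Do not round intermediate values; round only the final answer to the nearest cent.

$2,495.44

Assessed value = $730,300 × 0.67 = $489,301
Sable Creek County taxable value = $489,301 (exemption does not apply)
Sable Creek County levy = $489,301 × 0.0051 = $2,495.4351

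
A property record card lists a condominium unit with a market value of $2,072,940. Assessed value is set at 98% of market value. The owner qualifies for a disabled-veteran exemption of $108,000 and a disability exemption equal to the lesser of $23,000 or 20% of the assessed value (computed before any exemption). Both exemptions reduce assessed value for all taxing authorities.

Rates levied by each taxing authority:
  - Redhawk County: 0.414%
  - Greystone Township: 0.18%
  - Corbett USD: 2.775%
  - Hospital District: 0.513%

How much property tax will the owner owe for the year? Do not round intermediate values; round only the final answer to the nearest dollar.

$73,777

Assessed value = $2,072,940 × 0.98 = $2,031,481.2
Disability exemption = min($23,000, 20% × $2,031,481.2) = min($23,000, $406,296.24) = $23,000 (dollar cap binds)
Taxable value = $2,031,481.2 − $108,000 − $23,000 = $1,900,481.2
Redhawk County: $1,900,481.2 × 0.00414 = $7,867.992168
Greystone Township: $1,900,481.2 × 0.0018 = $3,420.86616
Corbett USD: $1,900,481.2 × 0.02775 = $52,738.3533
Hospital District: $1,900,481.2 × 0.00513 = $9,749.468556
Total = $73,776.680184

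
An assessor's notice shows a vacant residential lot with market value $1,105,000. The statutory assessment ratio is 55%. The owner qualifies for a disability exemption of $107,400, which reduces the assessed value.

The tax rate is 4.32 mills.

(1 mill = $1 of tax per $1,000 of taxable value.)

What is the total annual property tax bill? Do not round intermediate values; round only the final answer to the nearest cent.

Assessed value = $1,105,000 × 0.55 = $607,750
Taxable value = $607,750 − $107,400 = $500,350
Tax = $500,350 × 0.00432 = $2,161.512

$2,161.51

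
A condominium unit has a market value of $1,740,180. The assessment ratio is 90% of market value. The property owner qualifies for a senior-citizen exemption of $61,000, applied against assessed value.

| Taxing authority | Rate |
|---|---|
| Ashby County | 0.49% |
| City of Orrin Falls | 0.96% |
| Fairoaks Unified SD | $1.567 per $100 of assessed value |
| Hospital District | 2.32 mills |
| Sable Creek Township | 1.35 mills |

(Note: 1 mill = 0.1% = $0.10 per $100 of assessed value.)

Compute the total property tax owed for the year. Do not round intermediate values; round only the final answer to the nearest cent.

$50,934.68

Assessed value = $1,740,180 × 0.9 = $1,566,162
Taxable value = $1,566,162 − $61,000 = $1,505,162
Ashby County: $1,505,162 × 0.0049 = $7,375.2938
City of Orrin Falls: $1,505,162 × 0.0096 = $14,449.5552
Fairoaks Unified SD: $1,505,162 × 0.01567 = $23,585.88854
Hospital District: $1,505,162 × 0.00232 = $3,491.97584
Sable Creek Township: $1,505,162 × 0.00135 = $2,031.9687
Total = $50,934.68208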